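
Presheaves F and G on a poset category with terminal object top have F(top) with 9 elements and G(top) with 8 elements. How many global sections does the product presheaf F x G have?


Global sections of a presheaf on a poset with terminal top satisfy
Gamma(H) ~ H(top). Presheaves admit pointwise products, so
(F x G)(top) = F(top) x G(top) (Cartesian product).
|Gamma(F x G)| = |F(top)| * |G(top)| = 9 * 8 = 72.

72


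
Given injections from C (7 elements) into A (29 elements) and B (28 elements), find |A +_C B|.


The pushout A +_C B identifies the images of C in A and B.
|A +_C B| = |A| + |B| - |C| (for injections).
= 29 + 28 - 7 = 50

50


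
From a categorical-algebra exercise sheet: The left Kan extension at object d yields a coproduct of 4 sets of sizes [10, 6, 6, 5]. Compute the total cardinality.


Pointwise, the left Kan extension (Lan_F H)(d) is the colimit, indexed
by the comma category (F downarrow d), of H composed with the
projection (F downarrow d) -> C. Here that colimit is given
as a coproduct (disjoint union) of sets, so its cardinality is the
sum of the sizes of the summands.
Coproduct of sets with sizes: 10 + 6 + 6 + 5
= 27

27


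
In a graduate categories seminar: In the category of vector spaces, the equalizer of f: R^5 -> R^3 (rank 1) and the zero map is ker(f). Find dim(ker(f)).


The equalizer of f and the zero map is ker(f).
By the rank-nullity theorem: dim(ker(f)) = dim(domain) - rank(f).
dim(ker(f)) = 5 - 1 = 4

4


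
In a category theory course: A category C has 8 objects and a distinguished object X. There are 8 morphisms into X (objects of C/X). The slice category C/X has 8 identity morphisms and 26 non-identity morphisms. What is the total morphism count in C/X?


In the slice category C/X, objects are morphisms to X.
Identity morphisms: 8 (one per object of C/X).
Non-identity morphisms: 26.
Total = 8 + 26 = 34

34


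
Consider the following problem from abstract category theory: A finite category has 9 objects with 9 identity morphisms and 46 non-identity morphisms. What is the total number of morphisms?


Each object has an identity morphism, giving 9 identities.
Adding the 46 non-identity morphisms:
Total = 9 + 46 = 55

55


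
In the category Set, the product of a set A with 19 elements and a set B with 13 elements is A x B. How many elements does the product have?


In Set, the product A x B is the Cartesian product.
By the universal property, |A x B| = |A| * |B|.
|A x B| = 19 * 13 = 247

247


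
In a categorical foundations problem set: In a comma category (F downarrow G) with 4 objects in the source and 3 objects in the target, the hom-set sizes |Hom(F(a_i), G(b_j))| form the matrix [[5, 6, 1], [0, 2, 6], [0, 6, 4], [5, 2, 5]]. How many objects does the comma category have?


Objects of (F downarrow G) are triples (a, b, h: F(a)->G(b)).
The count equals the sum of all entries in the hom-matrix.
sum(row 0) = 12
sum(row 1) = 8
sum(row 2) = 10
sum(row 3) = 12
Grand total = 42

42


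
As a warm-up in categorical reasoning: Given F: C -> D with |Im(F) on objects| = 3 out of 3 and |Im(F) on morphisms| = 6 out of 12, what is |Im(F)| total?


The image of F consists of distinct objects and distinct morphisms.
|Im(F)| on objects = 3
|Im(F)| on morphisms = 6
Total image cardinality = 3 + 6 = 9

9


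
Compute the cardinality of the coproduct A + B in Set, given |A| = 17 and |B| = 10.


In Set, the coproduct A + B is the disjoint union.
|A + B| = |A| + |B| = 17 + 10 = 27

27


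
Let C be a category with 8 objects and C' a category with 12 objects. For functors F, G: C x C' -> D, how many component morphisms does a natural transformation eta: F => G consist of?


A natural transformation eta: F => G assigns one component morphism per
object of the domain category.
The domain is the product category C x C', so
|Ob(C x C')| = |Ob(C)| * |Ob(C')| = 8 * 12 = 96.
Therefore eta has 96 component morphisms.

96


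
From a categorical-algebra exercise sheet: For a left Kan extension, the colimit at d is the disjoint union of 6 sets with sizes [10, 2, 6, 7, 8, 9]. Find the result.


Pointwise, the left Kan extension (Lan_F H)(d) is the colimit, indexed
by the comma category (F downarrow d), of H composed with the
projection (F downarrow d) -> C. Here that colimit is given
as a coproduct (disjoint union) of sets, so its cardinality is the
sum of the sizes of the summands.
Coproduct of sets with sizes: 10 + 2 + 6 + 7 + 8 + 9
= 42

42


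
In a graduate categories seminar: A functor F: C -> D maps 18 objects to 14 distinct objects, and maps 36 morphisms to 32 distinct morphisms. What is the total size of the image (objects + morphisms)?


The image of F consists of distinct objects and distinct morphisms.
|Im(F)| on objects = 14
|Im(F)| on morphisms = 32
Total image cardinality = 14 + 32 = 46

46


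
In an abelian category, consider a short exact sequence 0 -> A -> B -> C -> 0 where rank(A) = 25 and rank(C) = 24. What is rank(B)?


For a short exact sequence 0 -> A -> B -> C -> 0,
rank is additive: rank(B) = rank(A) + rank(C).
rank(B) = 25 + 24 = 49

49


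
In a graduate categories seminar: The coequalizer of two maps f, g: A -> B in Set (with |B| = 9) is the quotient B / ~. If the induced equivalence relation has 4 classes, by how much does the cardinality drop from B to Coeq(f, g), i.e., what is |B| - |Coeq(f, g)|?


The coequalizer Coeq(f, g) = B / ~ has one element per equivalence class.
|B| = 9, |Coeq(f, g)| = 4.
|B| - |Coeq(f, g)| = 9 - 4 = 5.

5


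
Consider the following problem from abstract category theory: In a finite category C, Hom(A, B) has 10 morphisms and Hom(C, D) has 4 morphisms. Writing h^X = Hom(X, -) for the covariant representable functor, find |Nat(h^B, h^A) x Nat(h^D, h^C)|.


By the Yoneda lemma, Nat(h^B, h^A) is isomorphic to Hom(A, B),
so |Nat(h^B, h^A)| = |Hom(A, B)| and |Nat(h^D, h^C)| = |Hom(C, D)|.
|Hom(A, B)| = 10, |Hom(C, D)| = 4.
|Nat(h^B, h^A) x Nat(h^D, h^C)| = 10 * 4 = 40

40


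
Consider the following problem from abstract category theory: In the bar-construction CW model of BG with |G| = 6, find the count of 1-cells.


In the bar-construction CW model of BG, the n-cells are indexed by
n-tuples [g_1|...|g_n] of non-identity elements of G (degenerate
simplices with some g_i = e do not contribute cells), so there are
(|G| - 1)^n n-cells.
For dim = 1 with |G| = 6:
cells = (6 - 1)^1 = 5^1 = 5

5


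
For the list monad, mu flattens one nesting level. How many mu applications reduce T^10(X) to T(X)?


Each application of mu: T^2 -> T removes one layer of nesting.
Starting at depth 10 (i.e., T^10(X)), we need to reach T(X).
Number of mu applications = 10 - 1 = 9

9


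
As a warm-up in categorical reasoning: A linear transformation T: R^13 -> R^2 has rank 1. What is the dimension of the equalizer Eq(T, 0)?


The equalizer of f and the zero map is ker(f).
By the rank-nullity theorem: dim(ker(f)) = dim(domain) - rank(f).
dim(ker(f)) = 13 - 1 = 12

12


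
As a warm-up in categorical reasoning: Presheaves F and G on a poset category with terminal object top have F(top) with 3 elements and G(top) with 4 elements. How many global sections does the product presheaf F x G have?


Global sections of a presheaf on a poset with terminal top satisfy
Gamma(H) ~ H(top). Presheaves admit pointwise products, so
(F x G)(top) = F(top) x G(top) (Cartesian product).
|Gamma(F x G)| = |F(top)| * |G(top)| = 3 * 4 = 12.

12


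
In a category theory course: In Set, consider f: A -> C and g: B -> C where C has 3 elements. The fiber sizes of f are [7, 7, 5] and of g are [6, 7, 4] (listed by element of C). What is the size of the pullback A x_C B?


The pullback A x_C B consists of pairs (a, b) with f(a) = g(b).
For each element c in C, the fiber product has |f^-1(c)| * |g^-1(c)| elements.
Summing over C: 7 * 6 + 7 * 7 + 5 * 4
= 42 + 49 + 20 = 111

111


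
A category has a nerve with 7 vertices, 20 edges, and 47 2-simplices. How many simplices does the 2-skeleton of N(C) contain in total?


The 2-skeleton of the nerve N(C) consists of simplices in dimensions 0, 1, 2:
  |N(C)_0| = 7 (objects)
  |N(C)_1| = 20 (morphisms)
  |N(C)_2| = 47 (composable pairs)
Total = 7 + 20 + 47 = 74

74


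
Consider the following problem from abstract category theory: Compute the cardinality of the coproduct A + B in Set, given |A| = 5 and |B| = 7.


In Set, the coproduct A + B is the disjoint union.
|A + B| = |A| + |B| = 5 + 7 = 12

12


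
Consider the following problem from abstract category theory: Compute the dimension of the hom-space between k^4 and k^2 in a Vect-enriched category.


In Vect-enriched categories, Hom(k^n, k^m) is the space of m x n matrices.
dim(Hom(k^4, k^2)) = 2 * 4 = 8

8


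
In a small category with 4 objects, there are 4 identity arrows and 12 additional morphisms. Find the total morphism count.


Each object has an identity morphism, giving 4 identities.
Adding the 12 non-identity morphisms:
Total = 4 + 12 = 16

16


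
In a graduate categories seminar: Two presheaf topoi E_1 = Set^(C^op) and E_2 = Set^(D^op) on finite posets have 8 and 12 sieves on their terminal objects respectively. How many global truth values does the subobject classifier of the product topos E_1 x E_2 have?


In a product of presheaf topoi E_1 x E_2, the subobject classifier
is Omega = Omega_1 x Omega_2 (componentwise), so
|Omega(top)| = |Omega_1(top_1)| * |Omega_2(top_2)|.
= 8 * 12 = 96.

96


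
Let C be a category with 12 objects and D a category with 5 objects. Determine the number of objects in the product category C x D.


The product category C x D has objects that are pairs (c, d).
Number of pairs = |Ob(C)| * |Ob(D)| = 12 * 5 = 60

60


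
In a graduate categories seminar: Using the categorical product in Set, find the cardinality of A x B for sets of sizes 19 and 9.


In Set, the product A x B is the Cartesian product.
By the universal property, |A x B| = |A| * |B|.
|A x B| = 19 * 9 = 171

171


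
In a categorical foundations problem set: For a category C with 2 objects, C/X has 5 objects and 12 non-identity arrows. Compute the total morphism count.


In the slice category C/X, objects are morphisms to X.
Identity morphisms: 5 (one per object of C/X).
Non-identity morphisms: 12.
Total = 5 + 12 = 17

17


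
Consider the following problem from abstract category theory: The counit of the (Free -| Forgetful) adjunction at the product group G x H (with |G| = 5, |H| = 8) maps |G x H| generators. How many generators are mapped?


The counit epsilon_K: F(U(K)) -> K of the Free-Forgetful adjunction
maps |K| generators of F(U(K)) into K. For K = G x H (the product group),
|G x H| = |G| * |H|.
Total generators mapped = 5 * 8 = 40.

40


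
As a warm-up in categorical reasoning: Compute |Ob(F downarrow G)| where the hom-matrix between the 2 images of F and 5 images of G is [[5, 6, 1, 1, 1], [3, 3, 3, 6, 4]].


Objects of (F downarrow G) are triples (a, b, h: F(a)->G(b)).
The count equals the sum of all entries in the hom-matrix.
sum(row 0) = 14
sum(row 1) = 19
Grand total = 33

33


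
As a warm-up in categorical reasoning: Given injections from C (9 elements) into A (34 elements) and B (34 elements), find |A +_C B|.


The pushout A +_C B identifies the images of C in A and B.
|A +_C B| = |A| + |B| - |C| (for injections).
= 34 + 34 - 9 = 59

59


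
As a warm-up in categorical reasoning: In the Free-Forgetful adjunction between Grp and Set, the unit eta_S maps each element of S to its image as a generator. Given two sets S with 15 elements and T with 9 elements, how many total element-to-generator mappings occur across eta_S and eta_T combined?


The unit eta_X: X -> U(F(X)) of the Free-Forgetful adjunction
maps each element of X to a generator of F(X). For X = S + T (disjoint
union in Set), |S + T| = |S| + |T|.
Total mappings = 15 + 9 = 24.

24


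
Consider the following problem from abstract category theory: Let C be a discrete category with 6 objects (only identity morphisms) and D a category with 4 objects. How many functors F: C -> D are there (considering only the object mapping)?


A functor from a discrete category C to D is determined by
where each object maps. Each of the 6 objects of C can map
to any of the 4 objects of D independently.
Number of functors = 4^6 = 4096

4096


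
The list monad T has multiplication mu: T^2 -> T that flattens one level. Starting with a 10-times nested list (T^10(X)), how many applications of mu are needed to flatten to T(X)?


Each application of mu: T^2 -> T removes one layer of nesting.
Starting at depth 10 (i.e., T^10(X)), we need to reach T(X).
Number of mu applications = 10 - 1 = 9

9


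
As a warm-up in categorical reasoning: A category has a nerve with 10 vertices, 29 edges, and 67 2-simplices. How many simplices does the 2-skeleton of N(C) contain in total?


The 2-skeleton of the nerve N(C) consists of simplices in dimensions 0, 1, 2:
  |N(C)_0| = 10 (objects)
  |N(C)_1| = 29 (morphisms)
  |N(C)_2| = 67 (composable pairs)
Total = 10 + 29 + 67 = 106

106


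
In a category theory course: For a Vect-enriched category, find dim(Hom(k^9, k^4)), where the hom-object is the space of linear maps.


In Vect-enriched categories, Hom(k^n, k^m) is the space of m x n matrices.
dim(Hom(k^9, k^4)) = 4 * 9 = 36

36


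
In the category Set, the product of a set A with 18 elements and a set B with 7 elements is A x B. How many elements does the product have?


In Set, the product A x B is the Cartesian product.
By the universal property, |A x B| = |A| * |B|.
|A x B| = 18 * 7 = 126

126


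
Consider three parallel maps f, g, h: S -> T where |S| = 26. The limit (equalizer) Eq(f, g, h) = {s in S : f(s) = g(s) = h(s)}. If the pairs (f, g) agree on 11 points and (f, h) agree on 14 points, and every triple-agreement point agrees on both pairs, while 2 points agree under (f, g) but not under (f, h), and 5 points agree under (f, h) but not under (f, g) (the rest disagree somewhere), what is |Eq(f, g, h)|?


Eq(f, g, h) is the triple-agreement set: points in S where all three
maps take the same value. Using inclusion-exclusion on the pairwise data:
Pair (f, g) agrees on 11 points; pair (f, h) on 14 points.
Points agreeing under (f, g) but not (f, h) = 2; under (f, h) but not (f, g) = 5.
Triple-agreement = agreement-in-(f, g) minus points that agree under (f, g) but not (f, h):
|Eq(f, g, h)| = 11 - 2 = 9
(cross-check via (f, h): 14 - 5 = 9.)

9


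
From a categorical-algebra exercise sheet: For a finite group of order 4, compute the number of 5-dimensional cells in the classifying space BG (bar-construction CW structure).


In the bar-construction CW model of BG, the n-cells are indexed by
n-tuples [g_1|...|g_n] of non-identity elements of G (degenerate
simplices with some g_i = e do not contribute cells), so there are
(|G| - 1)^n n-cells.
For dim = 5 with |G| = 4:
cells = (4 - 1)^5 = 3^5 = 243

243


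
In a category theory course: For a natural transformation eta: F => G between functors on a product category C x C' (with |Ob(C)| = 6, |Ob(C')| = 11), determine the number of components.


A natural transformation eta: F => G assigns one component morphism per
object of the domain category.
The domain is the product category C x C', so
|Ob(C x C')| = |Ob(C)| * |Ob(C')| = 6 * 11 = 66.
Therefore eta has 66 component morphisms.

66


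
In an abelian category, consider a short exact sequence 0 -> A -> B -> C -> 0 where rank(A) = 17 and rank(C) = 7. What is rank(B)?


For a short exact sequence 0 -> A -> B -> C -> 0,
rank is additive: rank(B) = rank(A) + rank(C).
rank(B) = 17 + 7 = 24

24


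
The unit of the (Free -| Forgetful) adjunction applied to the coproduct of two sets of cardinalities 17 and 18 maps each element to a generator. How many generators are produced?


The unit eta_X: X -> U(F(X)) of the Free-Forgetful adjunction
maps each element of X to a generator of F(X). For X = S + T (disjoint
union in Set), |S + T| = |S| + |T|.
Total mappings = 17 + 18 = 35.

35


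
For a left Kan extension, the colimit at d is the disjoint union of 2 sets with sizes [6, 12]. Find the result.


Pointwise, the left Kan extension (Lan_F H)(d) is the colimit, indexed
by the comma category (F downarrow d), of H composed with the
projection (F downarrow d) -> C. Here that colimit is given
as a coproduct (disjoint union) of sets, so its cardinality is the
sum of the sizes of the summands.
Coproduct of sets with sizes: 6 + 12
= 18

18


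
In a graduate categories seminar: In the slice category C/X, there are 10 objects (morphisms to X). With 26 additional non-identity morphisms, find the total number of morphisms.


In the slice category C/X, objects are morphisms to X.
Identity morphisms: 10 (one per object of C/X).
Non-identity morphisms: 26.
Total = 10 + 26 = 36

36


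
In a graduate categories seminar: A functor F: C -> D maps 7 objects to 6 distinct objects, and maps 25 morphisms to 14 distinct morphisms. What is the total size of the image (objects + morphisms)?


The image of F consists of distinct objects and distinct morphisms.
|Im(F)| on objects = 6
|Im(F)| on morphisms = 14
Total image cardinality = 6 + 14 = 20

20


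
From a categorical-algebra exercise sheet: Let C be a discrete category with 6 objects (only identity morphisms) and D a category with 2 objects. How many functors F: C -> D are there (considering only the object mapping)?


A functor from a discrete category C to D is determined by
where each object maps. Each of the 6 objects of C can map
to any of the 2 objects of D independently.
Number of functors = 2^6 = 64

64


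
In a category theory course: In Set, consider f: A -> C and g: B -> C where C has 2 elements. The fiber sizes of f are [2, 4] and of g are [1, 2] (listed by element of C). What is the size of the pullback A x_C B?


The pullback A x_C B consists of pairs (a, b) with f(a) = g(b).
For each element c in C, the fiber product has |f^-1(c)| * |g^-1(c)| elements.
Summing over C: 2 * 1 + 4 * 2
= 2 + 8 = 10

10


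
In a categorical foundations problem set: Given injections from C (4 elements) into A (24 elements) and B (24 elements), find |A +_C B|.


The pushout A +_C B identifies the images of C in A and B.
|A +_C B| = |A| + |B| - |C| (for injections).
= 24 + 24 - 4 = 44

44


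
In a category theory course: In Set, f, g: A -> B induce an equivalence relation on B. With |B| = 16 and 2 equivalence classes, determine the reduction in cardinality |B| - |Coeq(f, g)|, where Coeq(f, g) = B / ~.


The coequalizer Coeq(f, g) = B / ~ has one element per equivalence class.
|B| = 16, |Coeq(f, g)| = 2.
|B| - |Coeq(f, g)| = 16 - 2 = 14.

14


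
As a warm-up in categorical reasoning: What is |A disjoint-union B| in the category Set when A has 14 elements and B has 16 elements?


In Set, the coproduct A + B is the disjoint union.
|A + B| = |A| + |B| = 14 + 16 = 30

30


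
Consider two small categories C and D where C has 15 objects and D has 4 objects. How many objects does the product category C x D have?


The product category C x D has objects that are pairs (c, d).
Number of pairs = |Ob(C)| * |Ob(D)| = 15 * 4 = 60

60


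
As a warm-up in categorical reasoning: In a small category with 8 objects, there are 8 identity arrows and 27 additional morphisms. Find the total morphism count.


Each object has an identity morphism, giving 8 identities.
Adding the 27 non-identity morphisms:
Total = 8 + 27 = 35

35


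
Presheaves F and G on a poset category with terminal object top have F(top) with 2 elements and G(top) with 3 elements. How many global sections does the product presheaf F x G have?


Global sections of a presheaf on a poset with terminal top satisfy
Gamma(H) ~ H(top). Presheaves admit pointwise products, so
(F x G)(top) = F(top) x G(top) (Cartesian product).
|Gamma(F x G)| = |F(top)| * |G(top)| = 2 * 3 = 6.

6


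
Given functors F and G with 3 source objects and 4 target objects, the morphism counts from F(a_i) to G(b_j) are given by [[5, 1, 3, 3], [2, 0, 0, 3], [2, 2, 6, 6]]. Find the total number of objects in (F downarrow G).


Objects of (F downarrow G) are triples (a, b, h: F(a)->G(b)).
The count equals the sum of all entries in the hom-matrix.
sum(row 0) = 12
sum(row 1) = 5
sum(row 2) = 16
Grand total = 33

33


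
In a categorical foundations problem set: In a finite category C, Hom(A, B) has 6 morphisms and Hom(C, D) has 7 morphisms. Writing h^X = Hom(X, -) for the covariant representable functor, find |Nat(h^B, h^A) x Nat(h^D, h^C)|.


By the Yoneda lemma, Nat(h^B, h^A) is isomorphic to Hom(A, B),
so |Nat(h^B, h^A)| = |Hom(A, B)| and |Nat(h^D, h^C)| = |Hom(C, D)|.
|Hom(A, B)| = 6, |Hom(C, D)| = 7.
|Nat(h^B, h^A) x Nat(h^D, h^C)| = 6 * 7 = 42

42


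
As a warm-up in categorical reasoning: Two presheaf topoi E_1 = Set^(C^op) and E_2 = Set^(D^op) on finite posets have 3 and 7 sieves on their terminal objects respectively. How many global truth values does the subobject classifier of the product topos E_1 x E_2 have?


In a product of presheaf topoi E_1 x E_2, the subobject classifier
is Omega = Omega_1 x Omega_2 (componentwise), so
|Omega(top)| = |Omega_1(top_1)| * |Omega_2(top_2)|.
= 3 * 7 = 21.

21


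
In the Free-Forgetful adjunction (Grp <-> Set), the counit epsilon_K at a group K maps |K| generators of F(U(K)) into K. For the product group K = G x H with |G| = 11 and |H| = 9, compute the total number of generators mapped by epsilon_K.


The counit epsilon_K: F(U(K)) -> K of the Free-Forgetful adjunction
maps |K| generators of F(U(K)) into K. For K = G x H (the product group),
|G x H| = |G| * |H|.
Total generators mapped = 11 * 9 = 99.

99


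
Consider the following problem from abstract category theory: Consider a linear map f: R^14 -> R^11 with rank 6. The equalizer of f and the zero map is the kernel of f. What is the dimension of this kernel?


The equalizer of f and the zero map is ker(f).
By the rank-nullity theorem: dim(ker(f)) = dim(domain) - rank(f).
dim(ker(f)) = 14 - 6 = 8

8


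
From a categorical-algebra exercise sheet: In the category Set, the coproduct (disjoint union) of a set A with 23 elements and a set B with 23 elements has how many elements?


In Set, the coproduct A + B is the disjoint union.
|A + B| = |A| + |B| = 23 + 23 = 46

46


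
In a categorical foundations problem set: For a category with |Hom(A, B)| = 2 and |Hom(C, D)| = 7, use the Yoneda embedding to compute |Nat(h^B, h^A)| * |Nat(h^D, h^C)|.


By the Yoneda lemma, Nat(h^B, h^A) is isomorphic to Hom(A, B),
so |Nat(h^B, h^A)| = |Hom(A, B)| and |Nat(h^D, h^C)| = |Hom(C, D)|.
|Hom(A, B)| = 2, |Hom(C, D)| = 7.
|Nat(h^B, h^A) x Nat(h^D, h^C)| = 2 * 7 = 14

14


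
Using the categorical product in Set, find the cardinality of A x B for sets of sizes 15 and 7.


In Set, the product A x B is the Cartesian product.
By the universal property, |A x B| = |A| * |B|.
|A x B| = 15 * 7 = 105

105


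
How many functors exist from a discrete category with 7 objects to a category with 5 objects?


A functor from a discrete category C to D is determined by
where each object maps. Each of the 7 objects of C can map
to any of the 5 objects of D independently.
Number of functors = 5^7 = 78125

78125


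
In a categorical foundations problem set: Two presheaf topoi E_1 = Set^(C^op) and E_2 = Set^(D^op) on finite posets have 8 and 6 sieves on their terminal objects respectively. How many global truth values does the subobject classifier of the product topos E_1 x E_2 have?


In a product of presheaf topoi E_1 x E_2, the subobject classifier
is Omega = Omega_1 x Omega_2 (componentwise), so
|Omega(top)| = |Omega_1(top_1)| * |Omega_2(top_2)|.
= 8 * 6 = 48.

48


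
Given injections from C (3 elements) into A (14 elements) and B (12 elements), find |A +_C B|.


The pushout A +_C B identifies the images of C in A and B.
|A +_C B| = |A| + |B| - |C| (for injections).
= 14 + 12 - 3 = 23

23


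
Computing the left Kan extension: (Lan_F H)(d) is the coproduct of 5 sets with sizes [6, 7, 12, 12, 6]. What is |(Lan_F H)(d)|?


Pointwise, the left Kan extension (Lan_F H)(d) is the colimit, indexed
by the comma category (F downarrow d), of H composed with the
projection (F downarrow d) -> C. Here that colimit is given
as a coproduct (disjoint union) of sets, so its cardinality is the
sum of the sizes of the summands.
Coproduct of sets with sizes: 6 + 7 + 12 + 12 + 6
= 43

43


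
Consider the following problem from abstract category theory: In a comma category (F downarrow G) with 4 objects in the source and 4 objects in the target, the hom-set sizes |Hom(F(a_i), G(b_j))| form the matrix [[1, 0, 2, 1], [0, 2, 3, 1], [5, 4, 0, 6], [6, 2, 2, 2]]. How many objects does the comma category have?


Objects of (F downarrow G) are triples (a, b, h: F(a)->G(b)).
The count equals the sum of all entries in the hom-matrix.
sum(row 0) = 4
sum(row 1) = 6
sum(row 2) = 15
sum(row 3) = 12
Grand total = 37

37


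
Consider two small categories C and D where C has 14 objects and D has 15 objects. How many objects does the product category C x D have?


The product category C x D has objects that are pairs (c, d).
Number of pairs = |Ob(C)| * |Ob(D)| = 14 * 15 = 210

210


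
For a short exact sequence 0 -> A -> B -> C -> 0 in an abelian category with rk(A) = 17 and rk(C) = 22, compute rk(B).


For a short exact sequence 0 -> A -> B -> C -> 0,
rank is additive: rank(B) = rank(A) + rank(C).
rank(B) = 17 + 22 = 39

39


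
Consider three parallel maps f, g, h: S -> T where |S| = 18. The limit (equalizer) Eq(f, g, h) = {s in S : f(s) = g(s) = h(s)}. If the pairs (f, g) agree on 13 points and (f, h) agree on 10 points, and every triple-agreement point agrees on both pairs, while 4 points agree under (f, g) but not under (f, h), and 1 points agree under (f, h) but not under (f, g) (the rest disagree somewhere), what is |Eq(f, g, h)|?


Eq(f, g, h) is the triple-agreement set: points in S where all three
maps take the same value. Using inclusion-exclusion on the pairwise data:
Pair (f, g) agrees on 13 points; pair (f, h) on 10 points.
Points agreeing under (f, g) but not (f, h) = 4; under (f, h) but not (f, g) = 1.
Triple-agreement = agreement-in-(f, g) minus points that agree under (f, g) but not (f, h):
|Eq(f, g, h)| = 13 - 4 = 9
(cross-check via (f, h): 10 - 1 = 9.)

9


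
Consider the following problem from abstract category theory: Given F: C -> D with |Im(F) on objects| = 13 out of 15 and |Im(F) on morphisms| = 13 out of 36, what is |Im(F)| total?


The image of F consists of distinct objects and distinct morphisms.
|Im(F)| on objects = 13
|Im(F)| on morphisms = 13
Total image cardinality = 13 + 13 = 26

26


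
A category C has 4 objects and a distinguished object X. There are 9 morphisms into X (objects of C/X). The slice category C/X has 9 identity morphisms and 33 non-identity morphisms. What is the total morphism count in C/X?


In the slice category C/X, objects are morphisms to X.
Identity morphisms: 9 (one per object of C/X).
Non-identity morphisms: 33.
Total = 9 + 33 = 42

42


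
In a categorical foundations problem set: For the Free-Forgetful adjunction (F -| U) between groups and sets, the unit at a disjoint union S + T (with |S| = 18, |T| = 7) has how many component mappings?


The unit eta_X: X -> U(F(X)) of the Free-Forgetful adjunction
maps each element of X to a generator of F(X). For X = S + T (disjoint
union in Set), |S + T| = |S| + |T|.
Total mappings = 18 + 7 = 25.

25


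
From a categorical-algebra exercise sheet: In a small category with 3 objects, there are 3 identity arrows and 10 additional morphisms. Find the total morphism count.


Each object has an identity morphism, giving 3 identities.
Adding the 10 non-identity morphisms:
Total = 3 + 10 = 13

13


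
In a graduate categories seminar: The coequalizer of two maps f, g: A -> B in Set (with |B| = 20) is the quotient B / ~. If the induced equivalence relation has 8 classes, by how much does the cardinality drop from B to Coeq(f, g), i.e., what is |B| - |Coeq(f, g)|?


The coequalizer Coeq(f, g) = B / ~ has one element per equivalence class.
|B| = 20, |Coeq(f, g)| = 8.
|B| - |Coeq(f, g)| = 20 - 8 = 12.

12


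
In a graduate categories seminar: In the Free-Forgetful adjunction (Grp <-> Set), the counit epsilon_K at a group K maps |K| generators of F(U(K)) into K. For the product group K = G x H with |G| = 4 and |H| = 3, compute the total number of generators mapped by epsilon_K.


The counit epsilon_K: F(U(K)) -> K of the Free-Forgetful adjunction
maps |K| generators of F(U(K)) into K. For K = G x H (the product group),
|G x H| = |G| * |H|.
Total generators mapped = 4 * 3 = 12.

12


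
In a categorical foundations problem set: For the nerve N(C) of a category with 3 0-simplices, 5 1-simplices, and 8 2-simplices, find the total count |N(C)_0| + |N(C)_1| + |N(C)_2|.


The 2-skeleton of the nerve N(C) consists of simplices in dimensions 0, 1, 2:
  |N(C)_0| = 3 (objects)
  |N(C)_1| = 5 (morphisms)
  |N(C)_2| = 8 (composable pairs)
Total = 3 + 5 + 8 = 16

16


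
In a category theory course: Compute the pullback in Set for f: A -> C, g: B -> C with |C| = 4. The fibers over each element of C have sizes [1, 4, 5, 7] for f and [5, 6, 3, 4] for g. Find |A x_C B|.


The pullback A x_C B consists of pairs (a, b) with f(a) = g(b).
For each element c in C, the fiber product has |f^-1(c)| * |g^-1(c)| elements.
Summing over C: 1 * 5 + 4 * 6 + 5 * 3 + 7 * 4
= 5 + 24 + 15 + 28 = 72

72


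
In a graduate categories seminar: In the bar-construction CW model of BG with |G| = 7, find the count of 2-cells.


In the bar-construction CW model of BG, the n-cells are indexed by
n-tuples [g_1|...|g_n] of non-identity elements of G (degenerate
simplices with some g_i = e do not contribute cells), so there are
(|G| - 1)^n n-cells.
For dim = 2 with |G| = 7:
cells = (7 - 1)^2 = 6^2 = 36

36


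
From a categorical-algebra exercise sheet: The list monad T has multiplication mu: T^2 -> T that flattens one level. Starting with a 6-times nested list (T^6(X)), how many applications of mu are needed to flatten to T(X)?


Each application of mu: T^2 -> T removes one layer of nesting.
Starting at depth 6 (i.e., T^6(X)), we need to reach T(X).
Number of mu applications = 6 - 1 = 5

5


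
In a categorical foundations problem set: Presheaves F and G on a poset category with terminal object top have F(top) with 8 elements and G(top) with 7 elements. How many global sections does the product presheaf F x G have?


Global sections of a presheaf on a poset with terminal top satisfy
Gamma(H) ~ H(top). Presheaves admit pointwise products, so
(F x G)(top) = F(top) x G(top) (Cartesian product).
|Gamma(F x G)| = |F(top)| * |G(top)| = 8 * 7 = 56.

56


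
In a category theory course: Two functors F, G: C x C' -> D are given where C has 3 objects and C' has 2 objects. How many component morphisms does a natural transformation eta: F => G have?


A natural transformation eta: F => G assigns one component morphism per
object of the domain category.
The domain is the product category C x C', so
|Ob(C x C')| = |Ob(C)| * |Ob(C')| = 3 * 2 = 6.
Therefore eta has 6 component morphisms.

6


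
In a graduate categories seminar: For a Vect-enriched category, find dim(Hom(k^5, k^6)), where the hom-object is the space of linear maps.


In Vect-enriched categories, Hom(k^n, k^m) is the space of m x n matrices.
dim(Hom(k^5, k^6)) = 6 * 5 = 30

30


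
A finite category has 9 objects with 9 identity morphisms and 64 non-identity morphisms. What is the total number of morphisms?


Each object has an identity morphism, giving 9 identities.
Adding the 64 non-identity morphisms:
Total = 9 + 64 = 73

73


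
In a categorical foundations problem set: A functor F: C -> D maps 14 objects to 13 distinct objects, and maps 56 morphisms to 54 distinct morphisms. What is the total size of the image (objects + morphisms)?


The image of F consists of distinct objects and distinct morphisms.
|Im(F)| on objects = 13
|Im(F)| on morphisms = 54
Total image cardinality = 13 + 54 = 67

67


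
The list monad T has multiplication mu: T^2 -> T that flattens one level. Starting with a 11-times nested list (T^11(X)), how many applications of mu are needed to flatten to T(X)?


Each application of mu: T^2 -> T removes one layer of nesting.
Starting at depth 11 (i.e., T^11(X)), we need to reach T(X).
Number of mu applications = 11 - 1 = 10

10


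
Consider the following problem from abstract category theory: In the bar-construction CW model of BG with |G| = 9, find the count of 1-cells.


In the bar-construction CW model of BG, the n-cells are indexed by
n-tuples [g_1|...|g_n] of non-identity elements of G (degenerate
simplices with some g_i = e do not contribute cells), so there are
(|G| - 1)^n n-cells.
For dim = 1 with |G| = 9:
cells = (9 - 1)^1 = 8^1 = 8

8


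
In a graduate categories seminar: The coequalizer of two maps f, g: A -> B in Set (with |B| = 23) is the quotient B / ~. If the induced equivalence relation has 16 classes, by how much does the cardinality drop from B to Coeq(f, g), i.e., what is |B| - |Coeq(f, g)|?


The coequalizer Coeq(f, g) = B / ~ has one element per equivalence class.
|B| = 23, |Coeq(f, g)| = 16.
|B| - |Coeq(f, g)| = 23 - 16 = 7.

7


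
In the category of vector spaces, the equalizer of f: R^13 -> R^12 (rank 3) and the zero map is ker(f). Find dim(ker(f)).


The equalizer of f and the zero map is ker(f).
By the rank-nullity theorem: dim(ker(f)) = dim(domain) - rank(f).
dim(ker(f)) = 13 - 3 = 10

10


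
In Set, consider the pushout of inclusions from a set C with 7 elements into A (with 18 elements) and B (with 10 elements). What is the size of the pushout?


The pushout A +_C B identifies the images of C in A and B.
|A +_C B| = |A| + |B| - |C| (for injections).
= 18 + 10 - 7 = 21

21


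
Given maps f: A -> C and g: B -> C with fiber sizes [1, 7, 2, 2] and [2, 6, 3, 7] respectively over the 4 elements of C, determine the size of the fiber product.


The pullback A x_C B consists of pairs (a, b) with f(a) = g(b).
For each element c in C, the fiber product has |f^-1(c)| * |g^-1(c)| elements.
Summing over C: 1 * 2 + 7 * 6 + 2 * 3 + 2 * 7
= 2 + 42 + 6 + 14 = 64

64


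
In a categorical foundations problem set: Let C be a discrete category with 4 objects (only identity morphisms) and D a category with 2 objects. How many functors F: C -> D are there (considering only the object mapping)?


A functor from a discrete category C to D is determined by
where each object maps. Each of the 4 objects of C can map
to any of the 2 objects of D independently.
Number of functors = 2^4 = 16

16


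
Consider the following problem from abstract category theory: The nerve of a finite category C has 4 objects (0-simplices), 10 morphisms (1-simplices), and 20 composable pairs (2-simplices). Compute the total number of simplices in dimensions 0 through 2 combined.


The 2-skeleton of the nerve N(C) consists of simplices in dimensions 0, 1, 2:
  |N(C)_0| = 4 (objects)
  |N(C)_1| = 10 (morphisms)
  |N(C)_2| = 20 (composable pairs)
Total = 4 + 10 + 20 = 34

34


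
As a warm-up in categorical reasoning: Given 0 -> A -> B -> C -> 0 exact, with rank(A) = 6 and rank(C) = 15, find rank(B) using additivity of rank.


For a short exact sequence 0 -> A -> B -> C -> 0,
rank is additive: rank(B) = rank(A) + rank(C).
rank(B) = 6 + 15 = 21

21


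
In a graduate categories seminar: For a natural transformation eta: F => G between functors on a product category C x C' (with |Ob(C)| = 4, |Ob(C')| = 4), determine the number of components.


A natural transformation eta: F => G assigns one component morphism per
object of the domain category.
The domain is the product category C x C', so
|Ob(C x C')| = |Ob(C)| * |Ob(C')| = 4 * 4 = 16.
Therefore eta has 16 component morphisms.

16


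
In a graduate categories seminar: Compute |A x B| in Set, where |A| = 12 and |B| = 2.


In Set, the product A x B is the Cartesian product.
By the universal property, |A x B| = |A| * |B|.
|A x B| = 12 * 2 = 24

24


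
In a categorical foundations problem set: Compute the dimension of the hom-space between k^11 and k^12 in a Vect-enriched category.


In Vect-enriched categories, Hom(k^n, k^m) is the space of m x n matrices.
dim(Hom(k^11, k^12)) = 12 * 11 = 132

132


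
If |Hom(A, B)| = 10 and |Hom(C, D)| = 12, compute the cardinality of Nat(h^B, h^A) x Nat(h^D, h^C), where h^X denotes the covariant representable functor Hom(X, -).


By the Yoneda lemma, Nat(h^B, h^A) is isomorphic to Hom(A, B),
so |Nat(h^B, h^A)| = |Hom(A, B)| and |Nat(h^D, h^C)| = |Hom(C, D)|.
|Hom(A, B)| = 10, |Hom(C, D)| = 12.
|Nat(h^B, h^A) x Nat(h^D, h^C)| = 10 * 12 = 120

120


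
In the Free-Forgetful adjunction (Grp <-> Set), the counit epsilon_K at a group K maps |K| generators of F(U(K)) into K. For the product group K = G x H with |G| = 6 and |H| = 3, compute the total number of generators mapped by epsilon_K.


The counit epsilon_K: F(U(K)) -> K of the Free-Forgetful adjunction
maps |K| generators of F(U(K)) into K. For K = G x H (the product group),
|G x H| = |G| * |H|.
Total generators mapped = 6 * 3 = 18.

18


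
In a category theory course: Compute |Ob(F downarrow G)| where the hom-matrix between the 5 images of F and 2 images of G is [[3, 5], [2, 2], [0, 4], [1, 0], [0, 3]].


Objects of (F downarrow G) are triples (a, b, h: F(a)->G(b)).
The count equals the sum of all entries in the hom-matrix.
sum(row 0) = 8
sum(row 1) = 4
sum(row 2) = 4
sum(row 3) = 1
sum(row 4) = 3
Grand total = 20

20


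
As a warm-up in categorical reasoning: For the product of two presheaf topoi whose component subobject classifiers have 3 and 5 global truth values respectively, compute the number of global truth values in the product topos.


In a product of presheaf topoi E_1 x E_2, the subobject classifier
is Omega = Omega_1 x Omega_2 (componentwise), so
|Omega(top)| = |Omega_1(top_1)| * |Omega_2(top_2)|.
= 3 * 5 = 15.

15


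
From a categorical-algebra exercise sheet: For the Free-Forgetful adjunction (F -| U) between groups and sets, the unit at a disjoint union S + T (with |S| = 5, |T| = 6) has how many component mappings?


The unit eta_X: X -> U(F(X)) of the Free-Forgetful adjunction
maps each element of X to a generator of F(X). For X = S + T (disjoint
union in Set), |S + T| = |S| + |T|.
Total mappings = 5 + 6 = 11.

11


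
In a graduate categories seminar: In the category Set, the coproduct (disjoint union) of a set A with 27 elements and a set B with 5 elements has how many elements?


In Set, the coproduct A + B is the disjoint union.
|A + B| = |A| + |B| = 27 + 5 = 32

32


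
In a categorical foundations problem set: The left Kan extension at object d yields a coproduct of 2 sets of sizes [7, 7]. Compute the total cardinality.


Pointwise, the left Kan extension (Lan_F H)(d) is the colimit, indexed
by the comma category (F downarrow d), of H composed with the
projection (F downarrow d) -> C. Here that colimit is given
as a coproduct (disjoint union) of sets, so its cardinality is the
sum of the sizes of the summands.
Coproduct of sets with sizes: 7 + 7
= 14

14


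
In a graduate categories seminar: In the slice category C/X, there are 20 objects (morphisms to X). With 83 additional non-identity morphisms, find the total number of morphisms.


In the slice category C/X, objects are morphisms to X.
Identity morphisms: 20 (one per object of C/X).
Non-identity morphisms: 83.
Total = 20 + 83 = 103

103


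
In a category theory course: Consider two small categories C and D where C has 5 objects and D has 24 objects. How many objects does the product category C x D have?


The product category C x D has objects that are pairs (c, d).
Number of pairs = |Ob(C)| * |Ob(D)| = 5 * 24 = 120

120
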